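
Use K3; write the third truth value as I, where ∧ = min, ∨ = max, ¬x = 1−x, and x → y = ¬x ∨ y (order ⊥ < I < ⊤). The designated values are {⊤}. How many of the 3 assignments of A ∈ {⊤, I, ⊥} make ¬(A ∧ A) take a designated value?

A=⊤: ⊥ ·
A=I: I ·
A=⊥: ⊤ ✓

1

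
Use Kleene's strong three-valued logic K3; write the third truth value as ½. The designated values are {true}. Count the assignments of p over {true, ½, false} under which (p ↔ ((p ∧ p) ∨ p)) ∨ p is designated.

p=true: true ✓
p=½: ½ ·
p=false: true ✓

2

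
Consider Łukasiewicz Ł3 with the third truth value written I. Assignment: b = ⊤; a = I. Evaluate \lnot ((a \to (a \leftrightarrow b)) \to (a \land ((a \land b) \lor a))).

I

a \leftrightarrow b = I \leftrightarrow ⊤ = I  [1 − |½−1|]
a \to (a \leftrightarrow b) = I \to I = ⊤
a \land b = I \land ⊤ = I
(a \land b) \lor a = I \lor I = I
a \land ((a \land b) \lor a) = I \land I = I
(a \to (a \leftrightarrow b)) \to (a \land ((a \land b) \lor a)) = ⊤ \to I = I
\lnot ((a \to (a \leftrightarrow b)) \to (a \land ((a \land b) \lor a))) = \lnot I = I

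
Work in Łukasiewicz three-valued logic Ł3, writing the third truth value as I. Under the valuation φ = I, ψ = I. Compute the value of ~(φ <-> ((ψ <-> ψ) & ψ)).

ψ <-> ψ = I <-> I = T  [1 − |½−½|]
(ψ <-> ψ) & ψ = T & I = I
φ <-> ((ψ <-> ψ) & ψ) = I <-> I = T
~(φ <-> ((ψ <-> ψ) & ψ)) = ~T = F

F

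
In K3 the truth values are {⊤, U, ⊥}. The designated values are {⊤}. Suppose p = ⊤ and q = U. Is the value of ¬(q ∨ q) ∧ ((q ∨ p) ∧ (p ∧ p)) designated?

No

q ∨ q = U ∨ U = U
¬(q ∨ q) = ¬U = U
q ∨ p = U ∨ ⊤ = ⊤
p ∧ p = ⊤ ∧ ⊤ = ⊤
(q ∨ p) ∧ (p ∧ p) = ⊤ ∧ ⊤ = ⊤
¬(q ∨ q) ∧ ((q ∨ p) ∧ (p ∧ p)) = U ∧ ⊤ = U
U ∉ {⊤}.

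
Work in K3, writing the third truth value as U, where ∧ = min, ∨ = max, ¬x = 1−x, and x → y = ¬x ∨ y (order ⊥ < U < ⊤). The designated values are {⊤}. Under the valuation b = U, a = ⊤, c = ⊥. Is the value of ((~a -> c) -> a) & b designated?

~a = ~⊤ = ⊥
~a -> c = ⊥ -> ⊥ = ⊤
(~a -> c) -> a = ⊤ -> ⊤ = ⊤
((~a -> c) -> a) & b = ⊤ & U = U
U ∉ {⊤}.

No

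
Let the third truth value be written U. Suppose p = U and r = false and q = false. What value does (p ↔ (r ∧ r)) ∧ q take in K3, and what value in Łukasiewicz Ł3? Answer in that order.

false; false

In K3: r ∧ r = false ∧ false = false
p ↔ (r ∧ r) = U ↔ false = U
(p ↔ (r ∧ r)) ∧ q = U ∧ false = false
In Łukasiewicz Ł3: r ∧ r = false ∧ false = false
p ↔ (r ∧ r) = U ↔ false = U  [1 − |½−0|]
(p ↔ (r ∧ r)) ∧ q = U ∧ false = false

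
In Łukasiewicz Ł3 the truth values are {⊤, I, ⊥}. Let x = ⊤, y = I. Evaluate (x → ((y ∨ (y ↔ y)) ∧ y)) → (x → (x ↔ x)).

⊤

y ↔ y = I ↔ I = ⊤  [1 − |½−½|]
y ∨ (y ↔ y) = I ∨ ⊤ = ⊤
(y ∨ (y ↔ y)) ∧ y = ⊤ ∧ I = I
x → ((y ∨ (y ↔ y)) ∧ y) = ⊤ → I = I
x ↔ x = ⊤ ↔ ⊤ = ⊤
x → (x ↔ x) = ⊤ → ⊤ = ⊤
(x → ((y ∨ (y ↔ y)) ∧ y)) → (x → (x ↔ x)) = I → ⊤ = ⊤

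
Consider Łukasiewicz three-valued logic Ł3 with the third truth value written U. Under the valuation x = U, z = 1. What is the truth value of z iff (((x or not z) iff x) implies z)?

1

not z = not 1 = 0
x or not z = U or 0 = U
(x or not z) iff x = U iff U = 1
((x or not z) iff x) implies z = 1 implies 1 = 1
z iff (((x or not z) iff x) implies z) = 1 iff 1 = 1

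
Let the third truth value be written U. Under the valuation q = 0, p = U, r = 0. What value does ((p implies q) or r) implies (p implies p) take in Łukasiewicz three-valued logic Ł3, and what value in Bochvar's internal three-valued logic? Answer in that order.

In Łukasiewicz three-valued logic Ł3: p implies q = U implies 0 = U  [min(1, 1−½+0)]
(p implies q) or r = U or 0 = U
p implies p = U implies U = 1
((p implies q) or r) implies (p implies p) = U implies 1 = 1
In Bochvar's internal three-valued logic: p implies q = U implies 0 = U  [any arg is the third value ⇒ result is the third value]
(p implies q) or r = U or 0 = U
p implies p = U implies U = U
((p implies q) or r) implies (p implies p) = U implies U = U
They differ because Łukasiewicz three-valued logic Ł3 and Bochvar's internal three-valued logic treat U differently under the binary connectives.

1; U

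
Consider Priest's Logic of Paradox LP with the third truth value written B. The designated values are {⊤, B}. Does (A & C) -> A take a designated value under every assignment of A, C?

Yes

Every assignment of A, C over {⊤, B, ⊥} gives a value in {⊤, B}.
In particular, with A=B, C=B: (A & C) -> A = B.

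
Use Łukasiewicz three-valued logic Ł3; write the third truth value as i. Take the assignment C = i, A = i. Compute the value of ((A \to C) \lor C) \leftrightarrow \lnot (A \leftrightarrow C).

F

A \to C = i \to i = T  [min(1, 1−½+½)]
(A \to C) \lor C = T \lor i = T
A \leftrightarrow C = i \leftrightarrow i = T
\lnot (A \leftrightarrow C) = \lnot T = F
((A \to C) \lor C) \leftrightarrow \lnot (A \leftrightarrow C) = T \leftrightarrow F = F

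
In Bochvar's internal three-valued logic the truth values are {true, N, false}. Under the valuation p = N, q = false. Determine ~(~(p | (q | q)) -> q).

N

q | q = false | false = false
p | (q | q) = N | false = N
~(p | (q | q)) = ~N = N
~(p | (q | q)) -> q = N -> false = N  [any arg is the third value ⇒ result is the third value]
~(~(p | (q | q)) -> q) = ~N = N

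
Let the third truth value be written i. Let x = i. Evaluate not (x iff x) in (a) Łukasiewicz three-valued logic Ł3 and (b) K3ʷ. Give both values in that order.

In Łukasiewicz three-valued logic Ł3: x iff x = i iff i = T  [1 − |½−½|]
not (x iff x) = not T = F
In K3ʷ: x iff x = i iff i = i
not (x iff x) = not i = i
They differ because Łukasiewicz three-valued logic Ł3 and K3ʷ treat i differently under the binary connectives.

F; i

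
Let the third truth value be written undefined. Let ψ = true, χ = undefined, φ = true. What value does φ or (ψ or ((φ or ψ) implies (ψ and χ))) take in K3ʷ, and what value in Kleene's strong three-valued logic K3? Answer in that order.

undefined; true

In K3ʷ: φ or ψ = true or true = true
ψ and χ = true and undefined = undefined
(φ or ψ) implies (ψ and χ) = true implies undefined = undefined
ψ or ((φ or ψ) implies (ψ and χ)) = true or undefined = undefined
φ or (ψ or ((φ or ψ) implies (ψ and χ))) = true or undefined = undefined
In Kleene's strong three-valued logic K3: φ or ψ = true or true = true
ψ and χ = true and undefined = undefined
(φ or ψ) implies (ψ and χ) = true implies undefined = undefined  [not true or undefined]
ψ or ((φ or ψ) implies (ψ and χ)) = true or undefined = true
φ or (ψ or ((φ or ψ) implies (ψ and χ))) = true or true = true
They differ because K3ʷ and Kleene's strong three-valued logic K3 treat undefined differently under the binary connectives.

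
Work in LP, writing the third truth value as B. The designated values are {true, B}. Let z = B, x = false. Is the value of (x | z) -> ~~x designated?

Yes

x | z = false | B = B
~x = ~false = true
~~x = ~true = false
(x | z) -> ~~x = B -> false = B
B ∈ {true, B}.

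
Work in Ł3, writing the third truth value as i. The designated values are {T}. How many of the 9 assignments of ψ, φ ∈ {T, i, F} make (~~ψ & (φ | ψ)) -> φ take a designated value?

Of the 9 assignments, 6 give a value in {T}.

6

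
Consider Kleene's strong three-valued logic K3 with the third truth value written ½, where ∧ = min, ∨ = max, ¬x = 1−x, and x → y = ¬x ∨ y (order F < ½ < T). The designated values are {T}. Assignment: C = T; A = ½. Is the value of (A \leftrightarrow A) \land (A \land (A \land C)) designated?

No

A \leftrightarrow A = ½ \leftrightarrow ½ = ½
A \land C = ½ \land T = ½
A \land (A \land C) = ½ \land ½ = ½
(A \leftrightarrow A) \land (A \land (A \land C)) = ½ \land ½ = ½
½ ∉ {T}.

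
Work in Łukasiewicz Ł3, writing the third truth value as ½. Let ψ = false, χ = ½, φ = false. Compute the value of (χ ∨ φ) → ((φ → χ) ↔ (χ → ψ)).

χ ∨ φ = ½ ∨ false = ½
φ → χ = false → ½ = true  [min(1, 1−0+½)]
χ → ψ = ½ → false = ½
(φ → χ) ↔ (χ → ψ) = true ↔ ½ = ½
(χ ∨ φ) → ((φ → χ) ↔ (χ → ψ)) = ½ → ½ = true

true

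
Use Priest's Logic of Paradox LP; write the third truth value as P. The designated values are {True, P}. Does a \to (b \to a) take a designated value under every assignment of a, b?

Every assignment of a, b over {True, P, False} gives a value in {True, P}.
In particular, with a=P, b=P: a \to (b \to a) = P.

Yes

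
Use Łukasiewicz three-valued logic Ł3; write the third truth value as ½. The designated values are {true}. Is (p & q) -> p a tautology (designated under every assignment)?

Every assignment of p, q over {true, ½, false} gives a value in {true}.
In particular, with p=½, q=½: (p & q) -> p = true.

Yes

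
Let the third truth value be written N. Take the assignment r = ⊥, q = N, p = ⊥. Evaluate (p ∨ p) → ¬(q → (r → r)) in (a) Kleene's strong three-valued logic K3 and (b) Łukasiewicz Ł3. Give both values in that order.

In Kleene's strong three-valued logic K3: p ∨ p = ⊥ ∨ ⊥ = ⊥
r → r = ⊥ → ⊥ = ⊤
q → (r → r) = N → ⊤ = ⊤  [¬N ∨ ⊤]
¬(q → (r → r)) = ¬⊤ = ⊥
(p ∨ p) → ¬(q → (r → r)) = ⊥ → ⊥ = ⊤
In Łukasiewicz Ł3: p ∨ p = ⊥ ∨ ⊥ = ⊥
r → r = ⊥ → ⊥ = ⊤
q → (r → r) = N → ⊤ = ⊤  [min(1, 1−½+1)]
¬(q → (r → r)) = ¬⊤ = ⊥
(p ∨ p) → ¬(q → (r → r)) = ⊥ → ⊥ = ⊤

⊤; ⊤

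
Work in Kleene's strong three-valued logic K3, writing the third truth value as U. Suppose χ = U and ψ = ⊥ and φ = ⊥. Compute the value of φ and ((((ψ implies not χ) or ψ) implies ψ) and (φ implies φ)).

⊥

not χ = not U = U
ψ implies not χ = ⊥ implies U = ⊤
(ψ implies not χ) or ψ = ⊤ or ⊥ = ⊤
((ψ implies not χ) or ψ) implies ψ = ⊤ implies ⊥ = ⊥
φ implies φ = ⊥ implies ⊥ = ⊤
(((ψ implies not χ) or ψ) implies ψ) and (φ implies φ) = ⊥ and ⊤ = ⊥
φ and ((((ψ implies not χ) or ψ) implies ψ) and (φ implies φ)) = ⊥ and ⊥ = ⊥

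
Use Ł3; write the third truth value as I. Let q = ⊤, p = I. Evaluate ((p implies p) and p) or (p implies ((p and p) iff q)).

p implies p = I implies I = ⊤  [min(1, 1−½+½)]
(p implies p) and p = ⊤ and I = I
p and p = I and I = I
(p and p) iff q = I iff ⊤ = I
p implies ((p and p) iff q) = I implies I = ⊤
((p implies p) and p) or (p implies ((p and p) iff q)) = I or ⊤ = ⊤

⊤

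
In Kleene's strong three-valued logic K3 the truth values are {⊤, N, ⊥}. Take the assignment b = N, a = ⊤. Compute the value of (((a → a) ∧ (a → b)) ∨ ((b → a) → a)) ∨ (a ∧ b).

⊤

a → a = ⊤ → ⊤ = ⊤
a → b = ⊤ → N = N  [¬⊤ ∨ N]
(a → a) ∧ (a → b) = ⊤ ∧ N = N
b → a = N → ⊤ = ⊤
(b → a) → a = ⊤ → ⊤ = ⊤
((a → a) ∧ (a → b)) ∨ ((b → a) → a) = N ∨ ⊤ = ⊤
a ∧ b = ⊤ ∧ N = N
(((a → a) ∧ (a → b)) ∨ ((b → a) → a)) ∨ (a ∧ b) = ⊤ ∨ N = ⊤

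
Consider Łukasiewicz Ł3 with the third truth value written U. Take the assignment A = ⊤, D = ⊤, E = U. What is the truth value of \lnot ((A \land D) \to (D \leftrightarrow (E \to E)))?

⊥

A \land D = ⊤ \land ⊤ = ⊤
E \to E = U \to U = ⊤  [min(1, 1−½+½)]
D \leftrightarrow (E \to E) = ⊤ \leftrightarrow ⊤ = ⊤
(A \land D) \to (D \leftrightarrow (E \to E)) = ⊤ \to ⊤ = ⊤
\lnot ((A \land D) \to (D \leftrightarrow (E \to E))) = \lnot ⊤ = ⊥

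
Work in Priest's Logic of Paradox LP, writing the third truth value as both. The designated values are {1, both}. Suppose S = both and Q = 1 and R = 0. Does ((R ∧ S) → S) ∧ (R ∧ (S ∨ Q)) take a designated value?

R ∧ S = 0 ∧ both = 0
(R ∧ S) → S = 0 → both = 1  [¬0 ∨ both]
S ∨ Q = both ∨ 1 = 1
R ∧ (S ∨ Q) = 0 ∧ 1 = 0
((R ∧ S) → S) ∧ (R ∧ (S ∨ Q)) = 1 ∧ 0 = 0
0 ∉ {1, both}.

No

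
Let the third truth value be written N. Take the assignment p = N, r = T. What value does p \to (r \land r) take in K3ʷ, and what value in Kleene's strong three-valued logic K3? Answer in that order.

N; T

In K3ʷ: r \land r = T \land T = T
p \to (r \land r) = N \to T = N  [any arg is the third value ⇒ result is the third value]
In Kleene's strong three-valued logic K3: r \land r = T \land T = T
p \to (r \land r) = N \to T = T  [\lnot N \lor T]
They differ because K3ʷ and Kleene's strong three-valued logic K3 treat N differently under the binary connectives.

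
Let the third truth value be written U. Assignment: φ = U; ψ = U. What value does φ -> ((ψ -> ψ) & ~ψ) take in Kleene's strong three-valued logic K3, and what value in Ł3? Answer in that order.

In Kleene's strong three-valued logic K3: ψ -> ψ = U -> U = U  [~U | U]
~ψ = ~U = U
(ψ -> ψ) & ~ψ = U & U = U
φ -> ((ψ -> ψ) & ~ψ) = U -> U = U
In Ł3: ψ -> ψ = U -> U = T  [min(1, 1−½+½)]
~ψ = ~U = U
(ψ -> ψ) & ~ψ = T & U = U
φ -> ((ψ -> ψ) & ~ψ) = U -> U = T
They differ because Kleene's strong three-valued logic K3 and Ł3 treat U differently under implication.

U; T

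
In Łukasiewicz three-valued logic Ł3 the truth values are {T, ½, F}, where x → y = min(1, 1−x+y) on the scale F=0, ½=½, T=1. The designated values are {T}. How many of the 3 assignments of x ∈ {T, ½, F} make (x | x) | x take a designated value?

1

x=T: T ✓
x=½: ½ ·
x=F: F ·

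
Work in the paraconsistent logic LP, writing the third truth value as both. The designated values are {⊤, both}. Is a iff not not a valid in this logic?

Yes

Every assignment of a over {⊤, both, ⊥} gives a value in {⊤, both}.
In particular, with a=both: a iff not not a = both.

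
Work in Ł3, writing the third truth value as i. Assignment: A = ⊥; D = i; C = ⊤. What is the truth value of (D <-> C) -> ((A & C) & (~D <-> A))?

i

D <-> C = i <-> ⊤ = i  [1 − |½−1|]
A & C = ⊥ & ⊤ = ⊥
~D = ~i = i
~D <-> A = i <-> ⊥ = i
(A & C) & (~D <-> A) = ⊥ & i = ⊥
(D <-> C) -> ((A & C) & (~D <-> A)) = i -> ⊥ = i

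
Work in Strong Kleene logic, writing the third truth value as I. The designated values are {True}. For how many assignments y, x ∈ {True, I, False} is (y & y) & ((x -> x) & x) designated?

1

Designated under: (y=True, x=True).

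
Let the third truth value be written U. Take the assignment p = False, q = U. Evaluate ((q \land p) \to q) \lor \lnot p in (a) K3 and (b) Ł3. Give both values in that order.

True; True

In K3: q \land p = U \land False = False
(q \land p) \to q = False \to U = True  [\lnot False \lor U]
\lnot p = \lnot False = True
((q \land p) \to q) \lor \lnot p = True \lor True = True
In Ł3: q \land p = U \land False = False
(q \land p) \to q = False \to U = True  [min(1, 1−0+½)]
\lnot p = \lnot False = True
((q \land p) \to q) \lor \lnot p = True \lor True = True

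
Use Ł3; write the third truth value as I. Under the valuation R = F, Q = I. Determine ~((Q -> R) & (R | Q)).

I

Q -> R = I -> F = I  [min(1, 1−½+0)]
R | Q = F | I = I
(Q -> R) & (R | Q) = I & I = I
~((Q -> R) & (R | Q)) = ~I = I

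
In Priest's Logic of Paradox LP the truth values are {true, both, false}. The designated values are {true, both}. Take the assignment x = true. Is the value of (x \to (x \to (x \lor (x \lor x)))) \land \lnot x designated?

x \lor x = true \lor true = true
x \lor (x \lor x) = true \lor true = true
x \to (x \lor (x \lor x)) = true \to true = true
x \to (x \to (x \lor (x \lor x))) = true \to true = true
\lnot x = \lnot true = false
(x \to (x \to (x \lor (x \lor x)))) \land \lnot x = true \land false = false
false ∉ {true, both}.

No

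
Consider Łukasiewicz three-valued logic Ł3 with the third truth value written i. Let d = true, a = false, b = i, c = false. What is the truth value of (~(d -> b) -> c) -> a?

i

d -> b = true -> i = i
~(d -> b) = ~i = i
~(d -> b) -> c = i -> false = i
(~(d -> b) -> c) -> a = i -> false = i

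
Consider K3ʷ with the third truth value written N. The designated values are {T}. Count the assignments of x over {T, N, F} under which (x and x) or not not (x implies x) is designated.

2

x=T: T ✓
x=N: N ·
x=F: T ✓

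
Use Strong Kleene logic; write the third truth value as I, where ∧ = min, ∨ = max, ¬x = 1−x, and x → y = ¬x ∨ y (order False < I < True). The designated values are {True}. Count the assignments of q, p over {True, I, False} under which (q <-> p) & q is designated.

1

Designated under: (q=True, p=True).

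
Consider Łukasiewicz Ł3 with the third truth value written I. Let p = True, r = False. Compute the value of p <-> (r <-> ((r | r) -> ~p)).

False

r | r = False | False = False
~p = ~True = False
(r | r) -> ~p = False -> False = True
r <-> ((r | r) -> ~p) = False <-> True = False
p <-> (r <-> ((r | r) -> ~p)) = True <-> False = False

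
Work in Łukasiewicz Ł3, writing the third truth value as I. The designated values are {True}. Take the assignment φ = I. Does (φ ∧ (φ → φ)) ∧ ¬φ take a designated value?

No

φ → φ = I → I = True  [min(1, 1−½+½)]
φ ∧ (φ → φ) = I ∧ True = I
¬φ = ¬I = I
(φ ∧ (φ → φ)) ∧ ¬φ = I ∧ I = I
I ∉ {True}.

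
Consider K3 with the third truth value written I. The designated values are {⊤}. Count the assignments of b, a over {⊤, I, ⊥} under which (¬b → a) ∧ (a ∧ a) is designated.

3

Designated under: (b=⊤, a=⊤); (b=I, a=⊤); (b=⊥, a=⊤).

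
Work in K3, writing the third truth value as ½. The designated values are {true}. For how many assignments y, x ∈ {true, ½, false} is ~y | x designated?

Of the 9 assignments, 5 give a value in {true}.

5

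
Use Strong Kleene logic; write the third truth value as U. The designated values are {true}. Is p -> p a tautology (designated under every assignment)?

No

Countermodel: p=U gives U, which is not designated.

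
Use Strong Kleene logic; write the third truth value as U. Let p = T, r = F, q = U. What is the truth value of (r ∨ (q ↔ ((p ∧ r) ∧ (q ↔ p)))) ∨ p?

T

p ∧ r = T ∧ F = F
q ↔ p = U ↔ T = U
(p ∧ r) ∧ (q ↔ p) = F ∧ U = F
q ↔ ((p ∧ r) ∧ (q ↔ p)) = U ↔ F = U
r ∨ (q ↔ ((p ∧ r) ∧ (q ↔ p))) = F ∨ U = U
(r ∨ (q ↔ ((p ∧ r) ∧ (q ↔ p)))) ∨ p = U ∨ T = T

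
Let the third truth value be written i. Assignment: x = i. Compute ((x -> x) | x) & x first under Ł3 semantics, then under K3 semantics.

i; i

In Ł3: x -> x = i -> i = ⊤  [min(1, 1−½+½)]
(x -> x) | x = ⊤ | i = ⊤
((x -> x) | x) & x = ⊤ & i = i
In K3: x -> x = i -> i = i  [~i | i]
(x -> x) | x = i | i = i
((x -> x) | x) & x = i & i = i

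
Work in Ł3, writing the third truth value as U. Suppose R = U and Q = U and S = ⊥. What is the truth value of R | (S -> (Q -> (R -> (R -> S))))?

R -> S = U -> ⊥ = U
R -> (R -> S) = U -> U = ⊤
Q -> (R -> (R -> S)) = U -> ⊤ = ⊤
S -> (Q -> (R -> (R -> S))) = ⊥ -> ⊤ = ⊤
R | (S -> (Q -> (R -> (R -> S)))) = U | ⊤ = ⊤

⊤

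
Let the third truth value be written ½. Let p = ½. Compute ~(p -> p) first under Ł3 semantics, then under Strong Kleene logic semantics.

F; ½

In Ł3: p -> p = ½ -> ½ = T
~(p -> p) = ~T = F
In Strong Kleene logic: p -> p = ½ -> ½ = ½  [~½ | ½]
~(p -> p) = ~½ = ½
They differ because Ł3 and Strong Kleene logic treat ½ differently under implication.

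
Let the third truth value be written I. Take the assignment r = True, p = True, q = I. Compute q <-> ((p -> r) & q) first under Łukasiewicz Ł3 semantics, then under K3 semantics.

True; I

In Łukasiewicz Ł3: p -> r = True -> True = True
(p -> r) & q = True & I = I
q <-> ((p -> r) & q) = I <-> I = True
In K3: p -> r = True -> True = True
(p -> r) & q = True & I = I
q <-> ((p -> r) & q) = I <-> I = I
They differ because Łukasiewicz Ł3 and K3 treat I differently under implication.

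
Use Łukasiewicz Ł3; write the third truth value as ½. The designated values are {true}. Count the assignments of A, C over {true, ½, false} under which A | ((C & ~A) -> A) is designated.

Of the 9 assignments, 7 give a value in {true}.

7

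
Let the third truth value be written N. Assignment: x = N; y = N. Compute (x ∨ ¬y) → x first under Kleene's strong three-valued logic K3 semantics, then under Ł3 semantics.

In Kleene's strong three-valued logic K3: ¬y = ¬N = N
x ∨ ¬y = N ∨ N = N
(x ∨ ¬y) → x = N → N = N  [¬N ∨ N]
In Ł3: ¬y = ¬N = N
x ∨ ¬y = N ∨ N = N
(x ∨ ¬y) → x = N → N = 1  [min(1, 1−½+½)]
They differ because Kleene's strong three-valued logic K3 and Ł3 treat N differently under implication.

N; 1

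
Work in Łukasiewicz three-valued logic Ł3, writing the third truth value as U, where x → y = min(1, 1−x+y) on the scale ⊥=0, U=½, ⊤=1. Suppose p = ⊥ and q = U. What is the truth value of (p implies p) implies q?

U

p implies p = ⊥ implies ⊥ = ⊤
(p implies p) implies q = ⊤ implies U = U  [min(1, 1−1+½)]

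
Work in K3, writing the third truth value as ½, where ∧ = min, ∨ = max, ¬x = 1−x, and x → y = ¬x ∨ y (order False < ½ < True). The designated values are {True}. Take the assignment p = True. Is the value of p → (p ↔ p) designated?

p ↔ p = True ↔ True = True
p → (p ↔ p) = True → True = True
True ∈ {True}.

Yes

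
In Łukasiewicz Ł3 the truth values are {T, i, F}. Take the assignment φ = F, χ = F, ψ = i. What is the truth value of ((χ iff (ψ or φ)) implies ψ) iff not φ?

T

ψ or φ = i or F = i
χ iff (ψ or φ) = F iff i = i
(χ iff (ψ or φ)) implies ψ = i implies i = T
not φ = not F = T
((χ iff (ψ or φ)) implies ψ) iff not φ = T iff T = T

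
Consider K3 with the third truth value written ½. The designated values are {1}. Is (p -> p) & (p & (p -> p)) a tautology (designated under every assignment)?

Countermodel: p=½ gives ½, which is not designated.

No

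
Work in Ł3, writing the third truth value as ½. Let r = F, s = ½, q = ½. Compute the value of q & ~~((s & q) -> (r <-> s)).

½

s & q = ½ & ½ = ½
r <-> s = F <-> ½ = ½  [1 − |0−½|]
(s & q) -> (r <-> s) = ½ -> ½ = T
~((s & q) -> (r <-> s)) = ~T = F
~~((s & q) -> (r <-> s)) = ~F = T
q & ~~((s & q) -> (r <-> s)) = ½ & T = ½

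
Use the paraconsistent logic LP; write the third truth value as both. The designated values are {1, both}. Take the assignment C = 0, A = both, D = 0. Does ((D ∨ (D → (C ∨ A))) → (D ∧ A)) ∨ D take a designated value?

No

C ∨ A = 0 ∨ both = both
D → (C ∨ A) = 0 → both = 1  [¬0 ∨ both]
D ∨ (D → (C ∨ A)) = 0 ∨ 1 = 1
D ∧ A = 0 ∧ both = 0
(D ∨ (D → (C ∨ A))) → (D ∧ A) = 1 → 0 = 0
((D ∨ (D → (C ∨ A))) → (D ∧ A)) ∨ D = 0 ∨ 0 = 0
0 ∉ {1, both}.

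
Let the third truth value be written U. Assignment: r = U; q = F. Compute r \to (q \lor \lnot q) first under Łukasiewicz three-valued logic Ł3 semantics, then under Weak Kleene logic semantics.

T; U

In Łukasiewicz three-valued logic Ł3: \lnot q = \lnot F = T
q \lor \lnot q = F \lor T = T
r \to (q \lor \lnot q) = U \to T = T
In Weak Kleene logic: \lnot q = \lnot F = T
q \lor \lnot q = F \lor T = T
r \to (q \lor \lnot q) = U \to T = U  [any arg is the third value ⇒ result is the third value]
They differ because Łukasiewicz three-valued logic Ł3 and Weak Kleene logic treat U differently under the binary connectives.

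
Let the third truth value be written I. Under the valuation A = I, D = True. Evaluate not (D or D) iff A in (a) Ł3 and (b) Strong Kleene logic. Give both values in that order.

I; I

In Ł3: D or D = True or True = True
not (D or D) = not True = False
not (D or D) iff A = False iff I = I
In Strong Kleene logic: D or D = True or True = True
not (D or D) = not True = False
not (D or D) iff A = False iff I = I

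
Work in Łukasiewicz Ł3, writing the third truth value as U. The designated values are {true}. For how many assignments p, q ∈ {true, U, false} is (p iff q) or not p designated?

Of the 9 assignments, 5 give a value in {true}.

5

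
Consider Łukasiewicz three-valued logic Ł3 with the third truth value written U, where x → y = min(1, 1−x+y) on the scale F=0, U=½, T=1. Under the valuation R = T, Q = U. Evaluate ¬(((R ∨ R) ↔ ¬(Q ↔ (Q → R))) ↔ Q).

F

R ∨ R = T ∨ T = T
Q → R = U → T = T
Q ↔ (Q → R) = U ↔ T = U
¬(Q ↔ (Q → R)) = ¬U = U
(R ∨ R) ↔ ¬(Q ↔ (Q → R)) = T ↔ U = U
((R ∨ R) ↔ ¬(Q ↔ (Q → R))) ↔ Q = U ↔ U = T
¬(((R ∨ R) ↔ ¬(Q ↔ (Q → R))) ↔ Q) = ¬T = F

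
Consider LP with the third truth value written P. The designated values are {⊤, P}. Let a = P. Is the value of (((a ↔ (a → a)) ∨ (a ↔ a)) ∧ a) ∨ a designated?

a → a = P → P = P
a ↔ (a → a) = P ↔ P = P
a ↔ a = P ↔ P = P
(a ↔ (a → a)) ∨ (a ↔ a) = P ∨ P = P
((a ↔ (a → a)) ∨ (a ↔ a)) ∧ a = P ∧ P = P
(((a ↔ (a → a)) ∨ (a ↔ a)) ∧ a) ∨ a = P ∨ P = P
P ∈ {⊤, P}.

Yes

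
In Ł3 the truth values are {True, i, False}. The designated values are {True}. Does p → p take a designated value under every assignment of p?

Yes

Every assignment of p over {True, i, False} gives a value in {True}.
In particular, with p=i: p → p = True.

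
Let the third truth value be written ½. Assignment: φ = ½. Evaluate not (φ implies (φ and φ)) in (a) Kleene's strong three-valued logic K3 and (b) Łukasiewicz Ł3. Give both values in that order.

In Kleene's strong three-valued logic K3: φ and φ = ½ and ½ = ½
φ implies (φ and φ) = ½ implies ½ = ½
not (φ implies (φ and φ)) = not ½ = ½
In Łukasiewicz Ł3: φ and φ = ½ and ½ = ½
φ implies (φ and φ) = ½ implies ½ = 1
not (φ implies (φ and φ)) = not 1 = 0
They differ because Kleene's strong three-valued logic K3 and Łukasiewicz Ł3 treat ½ differently under implication.

½; 0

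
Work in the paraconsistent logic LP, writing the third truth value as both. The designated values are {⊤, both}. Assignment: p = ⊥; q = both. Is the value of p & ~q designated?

No

~q = ~both = both
p & ~q = ⊥ & both = ⊥
⊥ ∉ {⊤, both}.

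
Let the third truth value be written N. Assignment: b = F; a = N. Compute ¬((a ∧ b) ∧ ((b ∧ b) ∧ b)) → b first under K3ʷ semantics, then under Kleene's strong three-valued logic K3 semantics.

N; F

In K3ʷ: a ∧ b = N ∧ F = N
b ∧ b = F ∧ F = F
(b ∧ b) ∧ b = F ∧ F = F
(a ∧ b) ∧ ((b ∧ b) ∧ b) = N ∧ F = N
¬((a ∧ b) ∧ ((b ∧ b) ∧ b)) = ¬N = N
¬((a ∧ b) ∧ ((b ∧ b) ∧ b)) → b = N → F = N  [any arg is the third value ⇒ result is the third value]
In Kleene's strong three-valued logic K3: a ∧ b = N ∧ F = F
b ∧ b = F ∧ F = F
(b ∧ b) ∧ b = F ∧ F = F
(a ∧ b) ∧ ((b ∧ b) ∧ b) = F ∧ F = F
¬((a ∧ b) ∧ ((b ∧ b) ∧ b)) = ¬F = T
¬((a ∧ b) ∧ ((b ∧ b) ∧ b)) → b = T → F = F
They differ because K3ʷ and Kleene's strong three-valued logic K3 treat N differently under the binary connectives.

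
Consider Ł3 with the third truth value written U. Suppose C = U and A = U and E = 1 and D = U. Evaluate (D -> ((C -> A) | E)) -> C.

U

C -> A = U -> U = 1
(C -> A) | E = 1 | 1 = 1
D -> ((C -> A) | E) = U -> 1 = 1
(D -> ((C -> A) | E)) -> C = 1 -> U = U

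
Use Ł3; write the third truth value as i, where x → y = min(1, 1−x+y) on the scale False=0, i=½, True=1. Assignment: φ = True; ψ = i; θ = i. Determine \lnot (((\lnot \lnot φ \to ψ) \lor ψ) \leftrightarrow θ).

\lnot φ = \lnot True = False
\lnot \lnot φ = \lnot False = True
\lnot \lnot φ \to ψ = True \to i = i
(\lnot \lnot φ \to ψ) \lor ψ = i \lor i = i
((\lnot \lnot φ \to ψ) \lor ψ) \leftrightarrow θ = i \leftrightarrow i = True
\lnot (((\lnot \lnot φ \to ψ) \lor ψ) \leftrightarrow θ) = \lnot True = False

False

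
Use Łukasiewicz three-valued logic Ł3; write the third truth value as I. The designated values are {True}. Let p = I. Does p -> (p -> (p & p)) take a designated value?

Yes

p & p = I & I = I
p -> (p & p) = I -> I = True  [min(1, 1−½+½)]
p -> (p -> (p & p)) = I -> True = True
True ∈ {True}.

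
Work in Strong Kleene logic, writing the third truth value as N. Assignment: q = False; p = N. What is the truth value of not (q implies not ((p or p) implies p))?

p or p = N or N = N
(p or p) implies p = N implies N = N  [not N or N]
not ((p or p) implies p) = not N = N
q implies not ((p or p) implies p) = False implies N = True
not (q implies not ((p or p) implies p)) = not True = False

False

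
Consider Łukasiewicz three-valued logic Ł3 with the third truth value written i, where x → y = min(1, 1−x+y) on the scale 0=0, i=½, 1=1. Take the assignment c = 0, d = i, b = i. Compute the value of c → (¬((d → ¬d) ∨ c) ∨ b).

1

¬d = ¬i = i
d → ¬d = i → i = 1  [min(1, 1−½+½)]
(d → ¬d) ∨ c = 1 ∨ 0 = 1
¬((d → ¬d) ∨ c) = ¬1 = 0
¬((d → ¬d) ∨ c) ∨ b = 0 ∨ i = i
c → (¬((d → ¬d) ∨ c) ∨ b) = 0 → i = 1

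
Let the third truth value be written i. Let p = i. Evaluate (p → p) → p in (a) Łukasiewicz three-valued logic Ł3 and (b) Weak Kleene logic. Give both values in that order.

In Łukasiewicz three-valued logic Ł3: p → p = i → i = T  [min(1, 1−½+½)]
(p → p) → p = T → i = i
In Weak Kleene logic: p → p = i → i = i  [any arg is the third value ⇒ result is the third value]
(p → p) → p = i → i = i

i; i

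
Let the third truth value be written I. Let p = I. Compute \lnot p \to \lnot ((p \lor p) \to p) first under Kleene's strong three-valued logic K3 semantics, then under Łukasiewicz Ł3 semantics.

In Kleene's strong three-valued logic K3: \lnot p = \lnot I = I
p \lor p = I \lor I = I
(p \lor p) \to p = I \to I = I
\lnot ((p \lor p) \to p) = \lnot I = I
\lnot p \to \lnot ((p \lor p) \to p) = I \to I = I
In Łukasiewicz Ł3: \lnot p = \lnot I = I
p \lor p = I \lor I = I
(p \lor p) \to p = I \to I = ⊤  [min(1, 1−½+½)]
\lnot ((p \lor p) \to p) = \lnot ⊤ = ⊥
\lnot p \to \lnot ((p \lor p) \to p) = I \to ⊥ = I

I; I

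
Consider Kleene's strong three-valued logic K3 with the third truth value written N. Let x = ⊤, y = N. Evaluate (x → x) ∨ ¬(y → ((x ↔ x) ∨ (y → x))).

x → x = ⊤ → ⊤ = ⊤
x ↔ x = ⊤ ↔ ⊤ = ⊤
y → x = N → ⊤ = ⊤  [¬N ∨ ⊤]
(x ↔ x) ∨ (y → x) = ⊤ ∨ ⊤ = ⊤
y → ((x ↔ x) ∨ (y → x)) = N → ⊤ = ⊤
¬(y → ((x ↔ x) ∨ (y → x))) = ¬⊤ = ⊥
(x → x) ∨ ¬(y → ((x ↔ x) ∨ (y → x))) = ⊤ ∨ ⊥ = ⊤

⊤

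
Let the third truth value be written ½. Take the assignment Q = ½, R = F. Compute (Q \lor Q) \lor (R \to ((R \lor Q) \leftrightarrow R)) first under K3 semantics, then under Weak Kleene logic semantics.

In K3: Q \lor Q = ½ \lor ½ = ½
R \lor Q = F \lor ½ = ½
(R \lor Q) \leftrightarrow R = ½ \leftrightarrow F = ½
R \to ((R \lor Q) \leftrightarrow R) = F \to ½ = T  [\lnot F \lor ½]
(Q \lor Q) \lor (R \to ((R \lor Q) \leftrightarrow R)) = ½ \lor T = T
In Weak Kleene logic: Q \lor Q = ½ \lor ½ = ½
R \lor Q = F \lor ½ = ½
(R \lor Q) \leftrightarrow R = ½ \leftrightarrow F = ½
R \to ((R \lor Q) \leftrightarrow R) = F \to ½ = ½  [any arg is the third value ⇒ result is the third value]
(Q \lor Q) \lor (R \to ((R \lor Q) \leftrightarrow R)) = ½ \lor ½ = ½
They differ because K3 and Weak Kleene logic treat ½ differently under the binary connectives.

T; ½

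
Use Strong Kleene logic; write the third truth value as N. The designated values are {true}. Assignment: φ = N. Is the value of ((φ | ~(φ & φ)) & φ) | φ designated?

No

φ & φ = N & N = N
~(φ & φ) = ~N = N
φ | ~(φ & φ) = N | N = N
(φ | ~(φ & φ)) & φ = N & N = N
((φ | ~(φ & φ)) & φ) | φ = N | N = N
N ∉ {true}.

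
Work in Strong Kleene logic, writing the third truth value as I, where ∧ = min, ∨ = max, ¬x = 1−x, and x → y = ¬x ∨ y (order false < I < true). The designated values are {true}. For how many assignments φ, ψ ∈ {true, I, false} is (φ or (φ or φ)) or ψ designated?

Of the 9 assignments, 5 give a value in {true}.

5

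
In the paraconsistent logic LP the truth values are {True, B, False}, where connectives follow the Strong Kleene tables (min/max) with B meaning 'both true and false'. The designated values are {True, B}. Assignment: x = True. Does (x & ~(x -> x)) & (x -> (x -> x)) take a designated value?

No

x -> x = True -> True = True
~(x -> x) = ~True = False
x & ~(x -> x) = True & False = False
x -> x = True -> True = True
x -> (x -> x) = True -> True = True
(x & ~(x -> x)) & (x -> (x -> x)) = False & True = False
False ∉ {True, B}.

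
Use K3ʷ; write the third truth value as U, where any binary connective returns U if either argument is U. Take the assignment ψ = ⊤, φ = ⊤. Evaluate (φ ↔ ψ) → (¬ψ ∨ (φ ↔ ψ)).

φ ↔ ψ = ⊤ ↔ ⊤ = ⊤
¬ψ = ¬⊤ = ⊥
φ ↔ ψ = ⊤ ↔ ⊤ = ⊤
¬ψ ∨ (φ ↔ ψ) = ⊥ ∨ ⊤ = ⊤
(φ ↔ ψ) → (¬ψ ∨ (φ ↔ ψ)) = ⊤ → ⊤ = ⊤

⊤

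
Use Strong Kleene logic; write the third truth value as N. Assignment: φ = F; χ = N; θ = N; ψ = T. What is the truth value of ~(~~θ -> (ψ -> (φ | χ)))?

N

~θ = ~N = N
~~θ = ~N = N
φ | χ = F | N = N
ψ -> (φ | χ) = T -> N = N  [~T | N]
~~θ -> (ψ -> (φ | χ)) = N -> N = N
~(~~θ -> (ψ -> (φ | χ))) = ~N = N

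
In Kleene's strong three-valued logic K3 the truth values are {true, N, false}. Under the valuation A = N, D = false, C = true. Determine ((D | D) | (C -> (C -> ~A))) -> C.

true

D | D = false | false = false
~A = ~N = N
C -> ~A = true -> N = N  [~true | N]
C -> (C -> ~A) = true -> N = N
(D | D) | (C -> (C -> ~A)) = false | N = N
((D | D) | (C -> (C -> ~A))) -> C = N -> true = true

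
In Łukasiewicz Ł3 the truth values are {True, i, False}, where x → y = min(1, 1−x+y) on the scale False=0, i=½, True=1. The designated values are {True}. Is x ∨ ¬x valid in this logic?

No

Countermodel: x=i gives i, which is not designated.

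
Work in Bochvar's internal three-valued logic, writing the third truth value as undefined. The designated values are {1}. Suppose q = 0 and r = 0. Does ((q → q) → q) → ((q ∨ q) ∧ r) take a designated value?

q → q = 0 → 0 = 1
(q → q) → q = 1 → 0 = 0
q ∨ q = 0 ∨ 0 = 0
(q ∨ q) ∧ r = 0 ∧ 0 = 0
((q → q) → q) → ((q ∨ q) ∧ r) = 0 → 0 = 1
1 ∈ {1}.

Yes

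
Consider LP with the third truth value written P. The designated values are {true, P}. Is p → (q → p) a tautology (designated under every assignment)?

Every assignment of p, q over {true, P, false} gives a value in {true, P}.
In particular, with p=P, q=P: p → (q → p) = P.

Yes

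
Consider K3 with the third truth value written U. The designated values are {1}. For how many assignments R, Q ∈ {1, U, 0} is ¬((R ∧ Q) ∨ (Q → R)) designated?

Designated under: (R=0, Q=1).

1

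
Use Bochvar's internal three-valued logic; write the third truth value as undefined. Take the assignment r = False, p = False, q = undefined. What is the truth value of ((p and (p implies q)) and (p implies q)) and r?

p implies q = False implies undefined = undefined  [any arg is the third value ⇒ result is the third value]
p and (p implies q) = False and undefined = undefined
p implies q = False implies undefined = undefined
(p and (p implies q)) and (p implies q) = undefined and undefined = undefined
((p and (p implies q)) and (p implies q)) and r = undefined and False = undefined

undefined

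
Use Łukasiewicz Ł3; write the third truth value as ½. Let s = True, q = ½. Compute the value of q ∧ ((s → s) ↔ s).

½

s → s = True → True = True
(s → s) ↔ s = True ↔ True = True
q ∧ ((s → s) ↔ s) = ½ ∧ True = ½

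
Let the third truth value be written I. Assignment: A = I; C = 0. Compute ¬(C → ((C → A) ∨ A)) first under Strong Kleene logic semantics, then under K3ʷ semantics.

0; I

In Strong Kleene logic: C → A = 0 → I = 1  [¬0 ∨ I]
(C → A) ∨ A = 1 ∨ I = 1
C → ((C → A) ∨ A) = 0 → 1 = 1
¬(C → ((C → A) ∨ A)) = ¬1 = 0
In K3ʷ: C → A = 0 → I = I  [any arg is the third value ⇒ result is the third value]
(C → A) ∨ A = I ∨ I = I
C → ((C → A) ∨ A) = 0 → I = I
¬(C → ((C → A) ∨ A)) = ¬I = I
They differ because Strong Kleene logic and K3ʷ treat I differently under the binary connectives.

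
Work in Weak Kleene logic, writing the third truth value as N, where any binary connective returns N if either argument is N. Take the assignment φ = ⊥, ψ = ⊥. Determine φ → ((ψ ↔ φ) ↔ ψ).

⊤

ψ ↔ φ = ⊥ ↔ ⊥ = ⊤
(ψ ↔ φ) ↔ ψ = ⊤ ↔ ⊥ = ⊥
φ → ((ψ ↔ φ) ↔ ψ) = ⊥ → ⊥ = ⊤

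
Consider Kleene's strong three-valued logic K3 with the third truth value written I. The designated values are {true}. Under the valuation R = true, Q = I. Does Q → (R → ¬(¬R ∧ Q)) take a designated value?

¬R = ¬true = false
¬R ∧ Q = false ∧ I = false
¬(¬R ∧ Q) = ¬false = true
R → ¬(¬R ∧ Q) = true → true = true
Q → (R → ¬(¬R ∧ Q)) = I → true = true  [¬I ∨ true]
true ∈ {true}.

Yes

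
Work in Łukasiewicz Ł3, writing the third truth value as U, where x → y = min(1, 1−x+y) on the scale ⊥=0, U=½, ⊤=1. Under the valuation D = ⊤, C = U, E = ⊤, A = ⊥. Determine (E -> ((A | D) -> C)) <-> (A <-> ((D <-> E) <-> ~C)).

A | D = ⊥ | ⊤ = ⊤
(A | D) -> C = ⊤ -> U = U  [min(1, 1−1+½)]
E -> ((A | D) -> C) = ⊤ -> U = U
D <-> E = ⊤ <-> ⊤ = ⊤
~C = ~U = U
(D <-> E) <-> ~C = ⊤ <-> U = U
A <-> ((D <-> E) <-> ~C) = ⊥ <-> U = U
(E -> ((A | D) -> C)) <-> (A <-> ((D <-> E) <-> ~C)) = U <-> U = ⊤

⊤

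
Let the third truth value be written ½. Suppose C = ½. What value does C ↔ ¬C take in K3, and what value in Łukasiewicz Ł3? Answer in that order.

In K3: ¬C = ¬½ = ½
C ↔ ¬C = ½ ↔ ½ = ½
In Łukasiewicz Ł3: ¬C = ¬½ = ½
C ↔ ¬C = ½ ↔ ½ = True  [1 − |½−½|]
They differ because K3 and Łukasiewicz Ł3 treat ½ differently under implication.

½; True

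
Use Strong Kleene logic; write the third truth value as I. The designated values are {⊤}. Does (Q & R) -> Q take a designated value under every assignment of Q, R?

Countermodel: Q=I, R=⊤ gives I, which is not designated.

No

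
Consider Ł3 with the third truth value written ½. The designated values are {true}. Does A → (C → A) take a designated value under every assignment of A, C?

Yes

Every assignment of A, C over {true, ½, false} gives a value in {true}.
In particular, with A=½, C=½: A → (C → A) = true.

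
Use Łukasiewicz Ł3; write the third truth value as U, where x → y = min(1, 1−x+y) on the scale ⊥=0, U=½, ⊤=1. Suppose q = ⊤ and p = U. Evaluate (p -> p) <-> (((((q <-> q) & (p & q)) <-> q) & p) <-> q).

p -> p = U -> U = ⊤  [min(1, 1−½+½)]
q <-> q = ⊤ <-> ⊤ = ⊤
p & q = U & ⊤ = U
(q <-> q) & (p & q) = ⊤ & U = U
((q <-> q) & (p & q)) <-> q = U <-> ⊤ = U
(((q <-> q) & (p & q)) <-> q) & p = U & U = U
((((q <-> q) & (p & q)) <-> q) & p) <-> q = U <-> ⊤ = U
(p -> p) <-> (((((q <-> q) & (p & q)) <-> q) & p) <-> q) = ⊤ <-> U = U

U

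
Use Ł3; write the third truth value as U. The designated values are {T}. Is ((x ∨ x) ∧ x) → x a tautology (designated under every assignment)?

Every assignment of x over {T, U, F} gives a value in {T}.
In particular, with x=U: ((x ∨ x) ∧ x) → x = T.

Yes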